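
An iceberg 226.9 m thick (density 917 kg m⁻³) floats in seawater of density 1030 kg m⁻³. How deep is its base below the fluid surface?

202 m

Draft d = t ρ_obj/ρ_fluid = 226.9 m × 917/1030 = 202 m.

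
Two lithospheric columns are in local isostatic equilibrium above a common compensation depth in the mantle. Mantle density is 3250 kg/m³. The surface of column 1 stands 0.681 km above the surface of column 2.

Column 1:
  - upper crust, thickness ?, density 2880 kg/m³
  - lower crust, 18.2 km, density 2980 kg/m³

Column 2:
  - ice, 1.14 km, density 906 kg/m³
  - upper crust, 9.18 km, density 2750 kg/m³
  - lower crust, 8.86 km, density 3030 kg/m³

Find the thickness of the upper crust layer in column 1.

Take the compensation level at the base of the deeper column (depth z_c below the surface of column 1) and equate Σ ρ_i t_i down to z_c; mantle fills any gap and the z_c terms cancel.
Column 1: x×2880 + 18.2×2980 + (z_c − 18.2 − x)×3250
Column 2: 0.681×0 + 1.14×906 + 9.18×2750 + 8.86×3030 + (z_c − 0.681 − 19.18)×3250
The z_c×3250 term appears on both sides and cancels. Collect the known terms of each column as K = Σ(ρt)_known − 3250 × (depth of known layers): K_1 = 54236 − 3250×18.2 = −4914; K_2 = 53123.64 − 3250×(0.681 + 19.18) = −11424.61.
Balance: K_1 − x×(3250 − 2880) = K_2, so x = (K_1 − K_2)/(3250 − 2880) = 6510.61/370 = 17.6 km.

17.6 km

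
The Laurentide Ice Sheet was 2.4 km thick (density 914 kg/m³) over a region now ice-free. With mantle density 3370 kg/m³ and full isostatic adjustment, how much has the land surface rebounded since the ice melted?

Removing the load lets mantle flow back in; uplift u satisfies ρ_ice t = ρ_m u.
u = t ρ_ice/ρ_m = 2.4 km × 914/3370 = 0.651 km.

0.651 km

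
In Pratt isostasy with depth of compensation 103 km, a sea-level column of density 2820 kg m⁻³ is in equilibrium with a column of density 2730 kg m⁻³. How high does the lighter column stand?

ρ_ref D = ρ (D + h) → h = D (ρ_ref − ρ)/ρ.
h = 103 km × (2820 − 2730)/2730 = 3.4 km.

3.4 km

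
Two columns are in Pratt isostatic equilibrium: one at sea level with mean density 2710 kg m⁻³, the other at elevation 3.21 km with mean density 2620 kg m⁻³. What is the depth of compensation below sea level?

93.4 km

ρ_ref D = ρ (D + h) → D (ρ_ref − ρ) = ρ h.
D = ρ h/(ρ_ref − ρ) = 2620 × 3.21 km/(2710 − 2620) = 93.4 km.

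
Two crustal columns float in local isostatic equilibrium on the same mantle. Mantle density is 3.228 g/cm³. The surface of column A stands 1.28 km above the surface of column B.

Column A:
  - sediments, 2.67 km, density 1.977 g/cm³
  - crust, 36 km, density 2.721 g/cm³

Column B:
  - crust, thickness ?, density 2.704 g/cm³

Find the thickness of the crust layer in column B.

33.3 km

Take the compensation level at the base of the deeper column (depth z_c below the surface of column A) and equate Σ ρ_i t_i down to z_c; mantle fills any gap and the z_c terms cancel.
Column A: 2.67×1.977 + 36×2.721 + (z_c − 38.67)×3.228
Column B: 1.28×0 + x×2.704 + (z_c − 1.28 − 0 − x)×3.228
The z_c×3.228 term appears on both sides and cancels. Collect the known terms of each column as K = Σ(ρt)_known − 3.228 × (depth of known layers): K_A = 103.23459 − 3.228×38.67 = −21.59217; K_B = 0 − 3.228×(1.28 + 0) = −4.13184.
Balance: K_A = K_B − x×(3.228 − 2.704), so x = (K_B − K_A)/(3.228 − 2.704) = 17.4603/0.524 = 33.3 km.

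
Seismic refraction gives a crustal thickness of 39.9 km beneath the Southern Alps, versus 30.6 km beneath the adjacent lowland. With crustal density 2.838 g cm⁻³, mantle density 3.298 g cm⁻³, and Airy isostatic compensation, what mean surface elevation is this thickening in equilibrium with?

1.3 km

Excess crust Δ = 39.9 km − 30.6 km = 9.3 km, split between elevation h and root r with h + r = Δ.
Airy balance ρ_c h = (ρ_m − ρ_c) r gives r = h ρ_c/(ρ_m − ρ_c), so h (1 + ρ_c/(ρ_m − ρ_c)) = Δ, i.e. h = Δ (ρ_m − ρ_c)/ρ_m.
h = 9.3 km × 0.46/3.298 = 1.3 km.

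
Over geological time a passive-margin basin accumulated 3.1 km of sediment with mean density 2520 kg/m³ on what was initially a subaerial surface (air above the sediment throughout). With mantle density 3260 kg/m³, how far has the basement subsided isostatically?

2.4 km

Subaerial load: s = t ρ_sed / ρ_m = 3.1 km × 2520/3260 = 2.4 km.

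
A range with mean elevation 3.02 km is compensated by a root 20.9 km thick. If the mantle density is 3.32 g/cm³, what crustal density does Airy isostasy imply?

2.9 g/cm³

ρ_c h = (ρ_m − ρ_c) r → ρ_c (h + r) = ρ_m r → ρ_c = ρ_m r / (h + r).
ρ_c = 3.32 × 20.9 km / (3.02 km + 20.9 km) = 2.9 g/cm³.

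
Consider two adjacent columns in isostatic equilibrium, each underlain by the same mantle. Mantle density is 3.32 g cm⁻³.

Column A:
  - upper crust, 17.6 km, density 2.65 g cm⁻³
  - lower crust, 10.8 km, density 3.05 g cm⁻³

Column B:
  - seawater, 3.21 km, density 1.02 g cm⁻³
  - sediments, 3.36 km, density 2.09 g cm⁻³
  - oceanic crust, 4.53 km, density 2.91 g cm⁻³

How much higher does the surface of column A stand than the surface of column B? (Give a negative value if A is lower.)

0.402 km

For any compensation level in the mantle, the mantle terms cancel and isostasy reduces to e = (Σt_A − Σt_B) − (Σ(ρt)_A − Σ(ρt)_B) / ρ_m.
Σt_A = 28.4 km; Σt_B = 11.1 km; Σ(ρt)_A = 79.58; Σ(ρt)_B = 23.4789 (in km·g cm⁻³).
e = (28.4 − 11.1) − (79.58 − 23.4789) / 3.32 = 0.402 km.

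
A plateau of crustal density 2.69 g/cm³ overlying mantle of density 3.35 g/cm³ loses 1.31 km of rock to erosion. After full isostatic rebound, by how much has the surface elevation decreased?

0.258 km

Rebound u = e ρ_c/ρ_m = 1.31 km × 2.69/3.35 = 1.052 km.
Net surface drop = e − u = 1.31 km − 1.052 km = e (ρ_m − ρ_c)/ρ_m = 0.258 km.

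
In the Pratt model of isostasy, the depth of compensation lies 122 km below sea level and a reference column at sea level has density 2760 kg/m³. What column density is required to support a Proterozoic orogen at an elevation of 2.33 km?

Pratt balance: ρ_ref D = ρ (D + h).
ρ = ρ_ref D/(D + h) = 2760 × 122 km/(122 km + 2.33 km) = 2710 kg/m³.

2710 kg/m³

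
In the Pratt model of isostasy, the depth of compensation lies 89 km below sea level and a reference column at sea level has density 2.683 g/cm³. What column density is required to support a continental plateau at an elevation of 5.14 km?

Pratt balance: ρ_ref D = ρ (D + h).
ρ = ρ_ref D/(D + h) = 2.683 × 89 km/(89 km + 5.14 km) = 2.54 g/cm³.

2.54 g/cm³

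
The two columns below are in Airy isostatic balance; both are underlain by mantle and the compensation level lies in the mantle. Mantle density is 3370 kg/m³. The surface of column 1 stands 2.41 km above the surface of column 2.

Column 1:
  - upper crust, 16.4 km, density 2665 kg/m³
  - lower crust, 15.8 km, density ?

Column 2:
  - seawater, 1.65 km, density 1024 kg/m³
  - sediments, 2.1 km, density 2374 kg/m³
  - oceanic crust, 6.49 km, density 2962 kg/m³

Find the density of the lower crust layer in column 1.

Take the compensation level at the base of the deeper column (depth z_c below the surface of column 1) and equate Σ ρ_i t_i down to z_c; mantle fills any gap and the z_c terms cancel.
Column 1: 16.4×2665 + 15.8×ρ + (z_c − 32.2)×3370
Column 2: 2.41×0 + 1.65×1024 + 2.1×2374 + 6.49×2962 + (z_c − 2.41 − 10.24)×3370
The z_c×3370 term appears on both sides and cancels. Collect the known terms of each column as K = Σ(ρt)_known − 3370 × (depth of known layers): K_1 = 43706 − 3370×32.2 = −64808; K_2 = 25898.38 − 3370×(2.41 + 10.24) = −16732.12.
Balance: K_1 + 15.8×ρ = K_2, so ρ = (K_2 − K_1)/15.8 = 48075.9/15.8 = 3040 kg/m³.

3040 kg/m³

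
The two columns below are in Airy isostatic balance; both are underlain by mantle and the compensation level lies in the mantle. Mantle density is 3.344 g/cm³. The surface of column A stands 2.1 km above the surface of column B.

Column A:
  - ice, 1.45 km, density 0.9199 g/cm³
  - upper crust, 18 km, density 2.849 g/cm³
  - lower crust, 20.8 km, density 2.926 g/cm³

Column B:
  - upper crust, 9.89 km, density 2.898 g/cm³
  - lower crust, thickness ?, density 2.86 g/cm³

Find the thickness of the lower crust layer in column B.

20 km

Take the compensation level at the base of the deeper column (depth z_c below the surface of column A) and equate Σ ρ_i t_i down to z_c; mantle fills any gap and the z_c terms cancel.
Column A: 1.45×0.9199 + 18×2.849 + 20.8×2.926 + (z_c − 40.25)×3.344
Column B: 2.1×0 + 9.89×2.898 + x×2.86 + (z_c − 2.1 − 9.89 − x)×3.344
The z_c×3.344 term appears on both sides and cancels. Collect the known terms of each column as K = Σ(ρt)_known − 3.344 × (depth of known layers): K_A = 113.476655 − 3.344×40.25 = −21.119345; K_B = 28.66122 − 3.344×(2.1 + 9.89) = −11.43334.
Balance: K_A = K_B − x×(3.344 − 2.86), so x = (K_B − K_A)/(3.344 − 2.86) = 9.686/0.484 = 20 km.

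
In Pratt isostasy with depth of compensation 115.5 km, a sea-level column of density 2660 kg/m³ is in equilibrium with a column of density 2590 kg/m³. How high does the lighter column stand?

ρ_ref D = ρ (D + h) → h = D (ρ_ref − ρ)/ρ.
h = 115.5 km × (2660 − 2590)/2590 = 3.12 km.

3.12 km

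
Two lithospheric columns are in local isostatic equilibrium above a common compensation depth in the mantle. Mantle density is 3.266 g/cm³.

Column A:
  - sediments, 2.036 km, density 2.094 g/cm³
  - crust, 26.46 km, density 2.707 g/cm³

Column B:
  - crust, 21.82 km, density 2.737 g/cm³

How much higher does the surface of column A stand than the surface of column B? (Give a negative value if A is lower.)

1.73 km

For any compensation level in the mantle, the mantle terms cancel and isostasy reduces to e = (Σt_A − Σt_B) − (Σ(ρt)_A − Σ(ρt)_B) / ρ_m.
Σt_A = 28.496 km; Σt_B = 21.82 km; Σ(ρt)_A = 75.890604; Σ(ρt)_B = 59.72134 (in km·g/cm³).
e = (28.496 − 21.82) − (75.890604 − 59.72134) / 3.266 = 1.73 km.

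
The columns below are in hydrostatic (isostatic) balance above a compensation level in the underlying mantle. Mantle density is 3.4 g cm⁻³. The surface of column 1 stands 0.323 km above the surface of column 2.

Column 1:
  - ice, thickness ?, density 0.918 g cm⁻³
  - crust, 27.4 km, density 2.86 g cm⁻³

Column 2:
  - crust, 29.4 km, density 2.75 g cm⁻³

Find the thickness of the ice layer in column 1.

Take the compensation level at the base of the deeper column (depth z_c below the surface of column 1) and equate Σ ρ_i t_i down to z_c; mantle fills any gap and the z_c terms cancel.
Column 1: x×0.918 + 27.4×2.86 + (z_c − 27.4 − x)×3.4
Column 2: 0.323×0 + 29.4×2.75 + (z_c − 0.323 − 29.4)×3.4
The z_c×3.4 term appears on both sides and cancels. Collect the known terms of each column as K = Σ(ρt)_known − 3.4 × (depth of known layers): K_1 = 78.364 − 3.4×27.4 = −14.796; K_2 = 80.85 − 3.4×(0.323 + 29.4) = −20.2082.
Balance: K_1 − x×(3.4 − 0.918) = K_2, so x = (K_1 − K_2)/(3.4 − 0.918) = 5.4122/2.482 = 2.18 km.

2.18 km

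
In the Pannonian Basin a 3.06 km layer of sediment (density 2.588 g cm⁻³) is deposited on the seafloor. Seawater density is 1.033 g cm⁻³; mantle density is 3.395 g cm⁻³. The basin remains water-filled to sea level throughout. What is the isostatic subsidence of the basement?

2.01 km

Submarine loading: the sediment displaces seawater, and the subsidence is in turn flooded, so s (ρ_m − ρ_w) = t (ρ_sed − ρ_w).
s = 3.06 km × (2.588 − 1.033) / (3.395 − 1.033) = 2.01 km.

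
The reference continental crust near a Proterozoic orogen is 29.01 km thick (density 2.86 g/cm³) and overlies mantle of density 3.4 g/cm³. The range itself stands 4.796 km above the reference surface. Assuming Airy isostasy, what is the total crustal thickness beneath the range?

59.2 km

Root depth r = h ρ_c / (ρ_m − ρ_c) = 4.796 km × 2.86 / 0.54 = 25.4 km.
Total thickness = T + h + r = 29.01 km + 4.796 km + 25.4 km = 59.2 km.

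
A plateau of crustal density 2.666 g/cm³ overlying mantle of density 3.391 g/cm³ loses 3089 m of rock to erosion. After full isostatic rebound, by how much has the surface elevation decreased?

Rebound u = e ρ_c/ρ_m = 3089 m × 2.666/3.391 = 2429 m.
Net surface drop = e − u = 3089 m − 2429 m = e (ρ_m − ρ_c)/ρ_m = 660 m.

660 m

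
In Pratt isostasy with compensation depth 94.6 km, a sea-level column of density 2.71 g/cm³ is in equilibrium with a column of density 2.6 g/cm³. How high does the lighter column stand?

ρ_ref D = ρ (D + h) → h = D (ρ_ref − ρ)/ρ.
h = 94.6 km × (2.71 − 2.6)/2.6 = 4 km.

4 km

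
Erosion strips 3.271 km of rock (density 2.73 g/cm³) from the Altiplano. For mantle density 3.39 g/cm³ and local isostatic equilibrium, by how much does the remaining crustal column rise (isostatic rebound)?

2.63 km

Unloading: uplift u = e ρ_c/ρ_m = 3.271 km × 2.73/3.39 = 2.63 km.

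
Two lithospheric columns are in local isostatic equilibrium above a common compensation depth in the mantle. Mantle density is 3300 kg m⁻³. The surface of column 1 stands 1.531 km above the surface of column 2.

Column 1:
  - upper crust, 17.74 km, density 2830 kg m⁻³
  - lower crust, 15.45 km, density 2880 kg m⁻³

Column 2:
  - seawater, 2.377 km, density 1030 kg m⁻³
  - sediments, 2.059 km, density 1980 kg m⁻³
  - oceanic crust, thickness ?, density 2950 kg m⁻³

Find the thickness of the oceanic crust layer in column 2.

4.75 km

Take the compensation level at the base of the deeper column (depth z_c below the surface of column 1) and equate Σ ρ_i t_i down to z_c; mantle fills any gap and the z_c terms cancel.
Column 1: 17.74×2830 + 15.45×2880 + (z_c − 33.19)×3300
Column 2: 1.531×0 + 2.377×1030 + 2.059×1980 + x×2950 + (z_c − 1.531 − 4.436 − x)×3300
The z_c×3300 term appears on both sides and cancels. Collect the known terms of each column as K = Σ(ρt)_known − 3300 × (depth of known layers): K_1 = 94700.2 − 3300×33.19 = −14826.8; K_2 = 6525.13 − 3300×(1.531 + 4.436) = −13165.97.
Balance: K_1 = K_2 − x×(3300 − 2950), so x = (K_2 − K_1)/(3300 − 2950) = 1660.83/350 = 4.75 km.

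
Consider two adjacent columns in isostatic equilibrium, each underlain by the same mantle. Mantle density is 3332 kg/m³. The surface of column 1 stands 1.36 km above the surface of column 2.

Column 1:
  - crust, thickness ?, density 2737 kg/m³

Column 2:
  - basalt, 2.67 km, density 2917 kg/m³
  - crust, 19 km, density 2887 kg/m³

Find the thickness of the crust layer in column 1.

23.7 km

Take the compensation level at the base of the deeper column (depth z_c below the surface of column 1) and equate Σ ρ_i t_i down to z_c; mantle fills any gap and the z_c terms cancel.
Column 1: x×2737 + (z_c − 0 − x)×3332
Column 2: 1.36×0 + 2.67×2917 + 19×2887 + (z_c − 1.36 − 21.67)×3332
The z_c×3332 term appears on both sides and cancels. Collect the known terms of each column as K = Σ(ρt)_known − 3332 × (depth of known layers): K_1 = 0 − 3332×0 = 0; K_2 = 62641.39 − 3332×(1.36 + 21.67) = −14094.57.
Balance: K_1 − x×(3332 − 2737) = K_2, so x = (K_1 − K_2)/(3332 − 2737) = 14094.6/595 = 23.7 km.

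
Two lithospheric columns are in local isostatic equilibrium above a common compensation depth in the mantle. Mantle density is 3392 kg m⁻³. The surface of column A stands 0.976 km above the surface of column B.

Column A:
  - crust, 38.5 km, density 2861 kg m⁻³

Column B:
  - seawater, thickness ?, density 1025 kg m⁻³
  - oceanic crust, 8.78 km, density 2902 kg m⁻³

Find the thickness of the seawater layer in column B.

5.42 km

Take the compensation level at the base of the deeper column (depth z_c below the surface of column A) and equate Σ ρ_i t_i down to z_c; mantle fills any gap and the z_c terms cancel.
Column A: 38.5×2861 + (z_c − 38.5)×3392
Column B: 0.976×0 + x×1025 + 8.78×2902 + (z_c − 0.976 − 8.78 − x)×3392
The z_c×3392 term appears on both sides and cancels. Collect the known terms of each column as K = Σ(ρt)_known − 3392 × (depth of known layers): K_A = 110148.5 − 3392×38.5 = −20443.5; K_B = 25479.56 − 3392×(0.976 + 8.78) = −7612.792.
Balance: K_A = K_B − x×(3392 − 1025), so x = (K_B − K_A)/(3392 − 1025) = 12830.7/2367 = 5.42 km.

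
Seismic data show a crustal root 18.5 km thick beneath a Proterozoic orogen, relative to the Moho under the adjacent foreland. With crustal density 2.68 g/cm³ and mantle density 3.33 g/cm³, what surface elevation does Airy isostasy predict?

Isostatic balance requires: ρ_c h = (ρ_m − ρ_c) r.
h = r (ρ_m − ρ_c) / ρ_c = 18.5 km × (3.33 − 2.68) / 2.68 = 4.49 km.

4.49 km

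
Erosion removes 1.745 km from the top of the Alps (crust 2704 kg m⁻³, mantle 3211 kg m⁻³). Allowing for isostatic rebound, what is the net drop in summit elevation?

0.276 km

Rebound u = e ρ_c/ρ_m = 1.745 km × 2704/3211 = 1.469 km.
Net surface drop = e − u = 1.745 km − 1.469 km = e (ρ_m − ρ_c)/ρ_m = 0.276 km.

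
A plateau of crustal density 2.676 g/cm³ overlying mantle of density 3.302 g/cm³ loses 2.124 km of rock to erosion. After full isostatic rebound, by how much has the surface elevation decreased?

Rebound u = e ρ_c/ρ_m = 2.124 km × 2.676/3.302 = 1.721 km.
Net surface drop = e − u = 2.124 km − 1.721 km = e (ρ_m − ρ_c)/ρ_m = 0.403 km.

0.403 km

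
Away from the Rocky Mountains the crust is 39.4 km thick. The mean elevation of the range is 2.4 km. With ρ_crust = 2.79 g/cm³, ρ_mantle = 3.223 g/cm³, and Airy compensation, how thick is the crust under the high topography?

Root depth r = h ρ_c / (ρ_m − ρ_c) = 2.4 km × 2.79 / 0.433 = 15.46 km.
Total thickness = T + h + r = 39.4 km + 2.4 km + 15.46 km = 57.3 km.

57.3 km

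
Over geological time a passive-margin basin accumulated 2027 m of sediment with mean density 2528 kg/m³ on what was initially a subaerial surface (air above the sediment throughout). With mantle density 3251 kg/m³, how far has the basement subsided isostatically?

1580 m

Subaerial load: s = t ρ_sed / ρ_m = 2027 m × 2528/3251 = 1580 m.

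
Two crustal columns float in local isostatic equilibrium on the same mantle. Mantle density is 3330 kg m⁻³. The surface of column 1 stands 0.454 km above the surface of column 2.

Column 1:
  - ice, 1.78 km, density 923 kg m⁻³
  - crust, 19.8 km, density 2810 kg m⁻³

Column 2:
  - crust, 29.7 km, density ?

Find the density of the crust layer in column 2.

Take the compensation level at the base of the deeper column (depth z_c below the surface of column 1) and equate Σ ρ_i t_i down to z_c; mantle fills any gap and the z_c terms cancel.
Column 1: 1.78×923 + 19.8×2810 + (z_c − 21.58)×3330
Column 2: 0.454×0 + 29.7×ρ + (z_c − 0.454 − 29.7)×3330
The z_c×3330 term appears on both sides and cancels. Collect the known terms of each column as K = Σ(ρt)_known − 3330 × (depth of known layers): K_1 = 57280.94 − 3330×21.58 = −14580.46; K_2 = 0 − 3330×(0.454 + 29.7) = −100412.82.
Balance: K_1 = K_2 + 29.7×ρ, so ρ = (K_1 − K_2)/29.7 = 85832.4/29.7 = 2890 kg m⁻³.

2890 kg m⁻³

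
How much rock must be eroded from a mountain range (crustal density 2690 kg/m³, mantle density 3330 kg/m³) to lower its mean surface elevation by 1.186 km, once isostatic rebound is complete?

Net drop Δ = e − u = e − e ρ_c/ρ_m = e (ρ_m − ρ_c)/ρ_m.
e = Δ ρ_m/(ρ_m − ρ_c) = 1.186 km × 3330/640 = 6.17 km.

6.17 km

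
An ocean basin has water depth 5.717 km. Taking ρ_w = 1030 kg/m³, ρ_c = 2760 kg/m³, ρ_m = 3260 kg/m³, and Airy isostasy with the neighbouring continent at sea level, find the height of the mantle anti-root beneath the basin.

19.8 km

For local isostatic compensation: replacing crust with seawater at the top is compensated by replacing crust with mantle at the base: d (ρ_c − ρ_w) = a (ρ_m − ρ_c).
a = d (ρ_c − ρ_w)/(ρ_m − ρ_c) = 5.717 km × 1730/500 = 19.8 km.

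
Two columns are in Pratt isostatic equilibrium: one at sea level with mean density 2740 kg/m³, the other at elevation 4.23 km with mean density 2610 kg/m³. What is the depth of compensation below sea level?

84.9 km

ρ_ref D = ρ (D + h) → D (ρ_ref − ρ) = ρ h.
D = ρ h/(ρ_ref − ρ) = 2610 × 4.23 km/(2740 − 2610) = 84.9 km.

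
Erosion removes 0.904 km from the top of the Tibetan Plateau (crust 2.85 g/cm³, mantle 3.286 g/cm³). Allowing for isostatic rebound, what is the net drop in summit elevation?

Rebound u = e ρ_c/ρ_m = 0.904 km × 2.85/3.286 = 0.7841 km.
Net surface drop = e − u = 0.904 km − 0.7841 km = e (ρ_m − ρ_c)/ρ_m = 0.12 km.

0.12 km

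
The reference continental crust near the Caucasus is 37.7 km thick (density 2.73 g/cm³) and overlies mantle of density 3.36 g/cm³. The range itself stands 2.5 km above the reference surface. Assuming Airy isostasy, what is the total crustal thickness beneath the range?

Root depth r = h ρ_c / (ρ_m − ρ_c) = 2.5 km × 2.73 / 0.63 = 10.83 km.
Total thickness = T + h + r = 37.7 km + 2.5 km + 10.83 km = 51 km.

51 km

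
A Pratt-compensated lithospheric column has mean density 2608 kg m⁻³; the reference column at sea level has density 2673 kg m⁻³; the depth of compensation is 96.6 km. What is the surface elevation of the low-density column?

ρ_ref D = ρ (D + h) → h = D (ρ_ref − ρ)/ρ.
h = 96.6 km × (2673 − 2608)/2608 = 2.41 km.

2.41 km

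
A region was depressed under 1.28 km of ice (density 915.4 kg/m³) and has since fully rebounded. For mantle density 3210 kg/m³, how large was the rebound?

Removing the load lets mantle flow back in; uplift u satisfies ρ_ice t = ρ_m u.
u = t ρ_ice/ρ_m = 1.28 km × 915.4/3210 = 0.365 km.

0.365 km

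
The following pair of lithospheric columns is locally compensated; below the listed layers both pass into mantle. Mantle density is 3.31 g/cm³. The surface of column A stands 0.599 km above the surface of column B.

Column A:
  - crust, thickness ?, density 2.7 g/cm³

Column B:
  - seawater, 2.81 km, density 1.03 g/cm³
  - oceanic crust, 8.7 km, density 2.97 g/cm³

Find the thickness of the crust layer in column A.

18.6 km

Take the compensation level at the base of the deeper column (depth z_c below the surface of column A) and equate Σ ρ_i t_i down to z_c; mantle fills any gap and the z_c terms cancel.
Column A: x×2.7 + (z_c − 0 − x)×3.31
Column B: 0.599×0 + 2.81×1.03 + 8.7×2.97 + (z_c − 0.599 − 11.51)×3.31
The z_c×3.31 term appears on both sides and cancels. Collect the known terms of each column as K = Σ(ρt)_known − 3.31 × (depth of known layers): K_A = 0 − 3.31×0 = 0; K_B = 28.7333 − 3.31×(0.599 + 11.51) = −11.34749.
Balance: K_A − x×(3.31 − 2.7) = K_B, so x = (K_A − K_B)/(3.31 − 2.7) = 11.3475/0.61 = 18.6 km.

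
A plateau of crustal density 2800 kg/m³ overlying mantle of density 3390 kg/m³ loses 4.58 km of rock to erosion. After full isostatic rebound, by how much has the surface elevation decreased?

0.797 km

Rebound u = e ρ_c/ρ_m = 4.58 km × 2800/3390 = 3.783 km.
Net surface drop = e − u = 4.58 km − 3.783 km = e (ρ_m − ρ_c)/ρ_m = 0.797 km.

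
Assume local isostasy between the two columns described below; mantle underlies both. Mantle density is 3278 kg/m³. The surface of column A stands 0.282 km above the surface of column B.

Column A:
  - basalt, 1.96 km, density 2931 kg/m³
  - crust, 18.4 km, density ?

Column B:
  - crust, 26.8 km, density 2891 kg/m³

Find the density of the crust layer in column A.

Take the compensation level at the base of the deeper column (depth z_c below the surface of column A) and equate Σ ρ_i t_i down to z_c; mantle fills any gap and the z_c terms cancel.
Column A: 1.96×2931 + 18.4×ρ + (z_c − 20.36)×3278
Column B: 0.282×0 + 26.8×2891 + (z_c − 0.282 − 26.8)×3278
The z_c×3278 term appears on both sides and cancels. Collect the known terms of each column as K = Σ(ρt)_known − 3278 × (depth of known layers): K_A = 5744.76 − 3278×20.36 = −60995.32; K_B = 77478.8 − 3278×(0.282 + 26.8) = −11295.996.
Balance: K_A + 18.4×ρ = K_B, so ρ = (K_B − K_A)/18.4 = 49699.3/18.4 = 2700 kg/m³.

2700 kg/m³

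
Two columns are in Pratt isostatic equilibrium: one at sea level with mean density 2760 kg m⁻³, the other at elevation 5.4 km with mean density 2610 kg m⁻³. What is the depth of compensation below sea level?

ρ_ref D = ρ (D + h) → D (ρ_ref − ρ) = ρ h.
D = ρ h/(ρ_ref − ρ) = 2610 × 5.4 km/(2760 − 2610) = 94 km.

94 km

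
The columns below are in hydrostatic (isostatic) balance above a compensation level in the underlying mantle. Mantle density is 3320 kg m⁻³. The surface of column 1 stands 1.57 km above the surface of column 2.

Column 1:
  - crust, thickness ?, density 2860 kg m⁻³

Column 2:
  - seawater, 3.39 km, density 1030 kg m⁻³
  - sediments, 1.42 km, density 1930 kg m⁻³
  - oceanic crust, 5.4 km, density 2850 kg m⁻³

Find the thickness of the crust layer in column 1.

38 km

Take the compensation level at the base of the deeper column (depth z_c below the surface of column 1) and equate Σ ρ_i t_i down to z_c; mantle fills any gap and the z_c terms cancel.
Column 1: x×2860 + (z_c − 0 − x)×3320
Column 2: 1.57×0 + 3.39×1030 + 1.42×1930 + 5.4×2850 + (z_c − 1.57 − 10.21)×3320
The z_c×3320 term appears on both sides and cancels. Collect the known terms of each column as K = Σ(ρt)_known − 3320 × (depth of known layers): K_1 = 0 − 3320×0 = 0; K_2 = 21622.3 − 3320×(1.57 + 10.21) = −17487.3.
Balance: K_1 − x×(3320 − 2860) = K_2, so x = (K_1 − K_2)/(3320 − 2860) = 17487.3/460 = 38 km.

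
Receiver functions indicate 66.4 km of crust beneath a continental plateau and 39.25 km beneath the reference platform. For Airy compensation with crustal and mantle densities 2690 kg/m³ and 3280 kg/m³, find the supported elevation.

4.88 km

Excess crust Δ = 66.4 km − 39.25 km = 27.15 km, split between elevation h and root r with h + r = Δ.
Airy balance ρ_c h = (ρ_m − ρ_c) r gives r = h ρ_c/(ρ_m − ρ_c), so h (1 + ρ_c/(ρ_m − ρ_c)) = Δ, i.e. h = Δ (ρ_m − ρ_c)/ρ_m.
h = 27.15 km × 590/3280 = 4.88 km.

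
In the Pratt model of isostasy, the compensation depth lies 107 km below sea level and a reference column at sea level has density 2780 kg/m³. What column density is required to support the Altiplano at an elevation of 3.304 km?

2700 kg/m³

Pratt balance: ρ_ref D = ρ (D + h).
ρ = ρ_ref D/(D + h) = 2780 × 107 km/(107 km + 3.304 km) = 2700 kg/m³.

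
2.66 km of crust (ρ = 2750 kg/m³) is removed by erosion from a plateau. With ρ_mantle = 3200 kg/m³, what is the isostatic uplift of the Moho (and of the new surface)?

Unloading: uplift u = e ρ_c/ρ_m = 2.66 km × 2750/3200 = 2.29 km.

2.29 km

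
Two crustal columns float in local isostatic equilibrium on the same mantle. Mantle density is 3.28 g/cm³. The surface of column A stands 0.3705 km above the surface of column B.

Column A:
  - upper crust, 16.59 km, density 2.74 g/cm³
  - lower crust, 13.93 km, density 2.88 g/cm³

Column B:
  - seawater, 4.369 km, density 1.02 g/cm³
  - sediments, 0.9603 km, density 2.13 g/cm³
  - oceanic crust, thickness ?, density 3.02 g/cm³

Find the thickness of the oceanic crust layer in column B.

Take the compensation level at the base of the deeper column (depth z_c below the surface of column A) and equate Σ ρ_i t_i down to z_c; mantle fills any gap and the z_c terms cancel.
Column A: 16.59×2.74 + 13.93×2.88 + (z_c − 30.52)×3.28
Column B: 0.3705×0 + 4.369×1.02 + 0.9603×2.13 + x×3.02 + (z_c − 0.3705 − 5.3293 − x)×3.28
The z_c×3.28 term appears on both sides and cancels. Collect the known terms of each column as K = Σ(ρt)_known − 3.28 × (depth of known layers): K_A = 85.575 − 3.28×30.52 = −14.5306; K_B = 6.501819 − 3.28×(0.3705 + 5.3293) = −12.193525.
Balance: K_A = K_B − x×(3.28 − 3.02), so x = (K_B − K_A)/(3.28 − 3.02) = 2.33708/0.26 = 8.99 km.

8.99 km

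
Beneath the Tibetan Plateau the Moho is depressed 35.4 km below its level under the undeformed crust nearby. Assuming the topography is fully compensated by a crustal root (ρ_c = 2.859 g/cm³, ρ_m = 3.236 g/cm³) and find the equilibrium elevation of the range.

Equating mass per unit area of the two columns: ρ_c h = (ρ_m − ρ_c) r.
h = r (ρ_m − ρ_c) / ρ_c = 35.4 km × (3.236 − 2.859) / 2.859 = 4.67 km.

4.67 km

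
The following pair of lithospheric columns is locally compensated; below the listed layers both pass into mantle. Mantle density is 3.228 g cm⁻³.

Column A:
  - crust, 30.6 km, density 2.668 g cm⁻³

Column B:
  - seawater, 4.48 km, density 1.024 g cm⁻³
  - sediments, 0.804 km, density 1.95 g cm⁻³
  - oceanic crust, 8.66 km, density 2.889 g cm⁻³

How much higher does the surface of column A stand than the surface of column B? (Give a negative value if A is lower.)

For any compensation level in the mantle, the mantle terms cancel and isostasy reduces to e = (Σt_A − Σt_B) − (Σ(ρt)_A − Σ(ρt)_B) / ρ_m.
Σt_A = 30.6 km; Σt_B = 13.944 km; Σ(ρt)_A = 81.6408; Σ(ρt)_B = 31.17406 (in km·g cm⁻³).
e = (30.6 − 13.944) − (81.6408 − 31.17406) / 3.228 = 1.02 km.

1.02 km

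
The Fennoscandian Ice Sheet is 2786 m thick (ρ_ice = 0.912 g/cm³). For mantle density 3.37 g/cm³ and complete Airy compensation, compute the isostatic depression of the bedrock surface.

754 m

By Archimedes' principle applied to the lithosphere: the ice load ρ_ice t is balanced by mantle displaced below, ρ_m s.
s = t ρ_ice / ρ_m = 2786 m × 0.912/3.37 = 754 m.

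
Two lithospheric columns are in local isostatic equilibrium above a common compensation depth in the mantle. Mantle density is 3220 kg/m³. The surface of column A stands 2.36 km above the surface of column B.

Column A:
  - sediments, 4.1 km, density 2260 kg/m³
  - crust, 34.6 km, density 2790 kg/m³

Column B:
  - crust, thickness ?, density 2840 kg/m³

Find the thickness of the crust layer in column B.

Take the compensation level at the base of the deeper column (depth z_c below the surface of column A) and equate Σ ρ_i t_i down to z_c; mantle fills any gap and the z_c terms cancel.
Column A: 4.1×2260 + 34.6×2790 + (z_c − 38.7)×3220
Column B: 2.36×0 + x×2840 + (z_c − 2.36 − 0 − x)×3220
The z_c×3220 term appears on both sides and cancels. Collect the known terms of each column as K = Σ(ρt)_known − 3220 × (depth of known layers): K_A = 105800 − 3220×38.7 = −18814; K_B = 0 − 3220×(2.36 + 0) = −7599.2.
Balance: K_A = K_B − x×(3220 − 2840), so x = (K_B − K_A)/(3220 − 2840) = 11214.8/380 = 29.5 km.

29.5 km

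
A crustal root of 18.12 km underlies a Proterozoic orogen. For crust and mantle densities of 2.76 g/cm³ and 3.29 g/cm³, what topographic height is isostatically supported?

3.48 km

Equating mass per unit area of the two columns: ρ_c h = (ρ_m − ρ_c) r.
h = r (ρ_m − ρ_c) / ρ_c = 18.12 km × (3.29 − 2.76) / 2.76 = 3.48 km.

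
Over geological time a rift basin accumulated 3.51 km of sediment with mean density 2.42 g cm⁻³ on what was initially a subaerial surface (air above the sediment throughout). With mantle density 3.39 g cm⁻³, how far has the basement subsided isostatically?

Subaerial load: s = t ρ_sed / ρ_m = 3.51 km × 2.42/3.39 = 2.51 km.

2.51 km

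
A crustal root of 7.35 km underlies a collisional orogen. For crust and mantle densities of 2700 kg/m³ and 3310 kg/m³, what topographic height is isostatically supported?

1.66 km

For local isostatic compensation: ρ_c h = (ρ_m − ρ_c) r.
h = r (ρ_m − ρ_c) / ρ_c = 7.35 km × (3310 − 2700) / 2700 = 1.66 km.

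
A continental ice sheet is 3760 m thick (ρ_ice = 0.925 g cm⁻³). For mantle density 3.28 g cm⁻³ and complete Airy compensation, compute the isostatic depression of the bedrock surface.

Isostatic balance requires: the ice load ρ_ice t is balanced by mantle displaced below, ρ_m s.
s = t ρ_ice / ρ_m = 3760 m × 0.925/3.28 = 1060 m.

1060 m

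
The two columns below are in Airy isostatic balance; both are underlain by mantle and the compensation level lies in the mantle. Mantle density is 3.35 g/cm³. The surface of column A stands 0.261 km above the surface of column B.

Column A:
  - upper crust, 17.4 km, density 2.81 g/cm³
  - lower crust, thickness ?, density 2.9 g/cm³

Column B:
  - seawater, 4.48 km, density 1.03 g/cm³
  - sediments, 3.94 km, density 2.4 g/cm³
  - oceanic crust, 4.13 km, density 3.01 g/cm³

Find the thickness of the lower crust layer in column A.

15.6 km

Take the compensation level at the base of the deeper column (depth z_c below the surface of column A) and equate Σ ρ_i t_i down to z_c; mantle fills any gap and the z_c terms cancel.
Column A: 17.4×2.81 + x×2.9 + (z_c − 17.4 − x)×3.35
Column B: 0.261×0 + 4.48×1.03 + 3.94×2.4 + 4.13×3.01 + (z_c − 0.261 − 12.55)×3.35
The z_c×3.35 term appears on both sides and cancels. Collect the known terms of each column as K = Σ(ρt)_known − 3.35 × (depth of known layers): K_A = 48.894 − 3.35×17.4 = −9.396; K_B = 26.5017 − 3.35×(0.261 + 12.55) = −16.41515.
Balance: K_A − x×(3.35 − 2.9) = K_B, so x = (K_A − K_B)/(3.35 − 2.9) = 7.01915/0.45 = 15.6 km.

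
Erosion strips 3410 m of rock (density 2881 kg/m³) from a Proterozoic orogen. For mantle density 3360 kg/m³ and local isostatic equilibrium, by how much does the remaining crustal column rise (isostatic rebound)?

Unloading: uplift u = e ρ_c/ρ_m = 3410 m × 2881/3360 = 2920 m.

2920 m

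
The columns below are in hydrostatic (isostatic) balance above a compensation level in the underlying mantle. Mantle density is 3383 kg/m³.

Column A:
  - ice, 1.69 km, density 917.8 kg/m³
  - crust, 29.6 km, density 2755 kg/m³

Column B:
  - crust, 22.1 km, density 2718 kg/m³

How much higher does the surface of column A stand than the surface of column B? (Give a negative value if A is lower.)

For any compensation level in the mantle, the mantle terms cancel and isostasy reduces to e = (Σt_A − Σt_B) − (Σ(ρt)_A − Σ(ρt)_B) / ρ_m.
Σt_A = 31.29 km; Σt_B = 22.1 km; Σ(ρt)_A = 83099.082; Σ(ρt)_B = 60067.8 (in km·kg/m³).
e = (31.29 − 22.1) − (83099.082 − 60067.8) / 3383 = 2.38 km.

2.38 km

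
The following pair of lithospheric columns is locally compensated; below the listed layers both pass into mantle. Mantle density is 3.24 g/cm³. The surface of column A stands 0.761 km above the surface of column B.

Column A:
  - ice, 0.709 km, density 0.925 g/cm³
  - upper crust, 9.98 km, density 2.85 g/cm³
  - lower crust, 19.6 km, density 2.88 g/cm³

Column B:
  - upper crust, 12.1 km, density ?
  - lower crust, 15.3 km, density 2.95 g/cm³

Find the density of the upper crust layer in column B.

2.77 g/cm³

Take the compensation level at the base of the deeper column (depth z_c below the surface of column A) and equate Σ ρ_i t_i down to z_c; mantle fills any gap and the z_c terms cancel.
Column A: 0.709×0.925 + 9.98×2.85 + 19.6×2.88 + (z_c − 30.289)×3.24
Column B: 0.761×0 + 12.1×ρ + 15.3×2.95 + (z_c − 0.761 − 27.4)×3.24
The z_c×3.24 term appears on both sides and cancels. Collect the known terms of each column as K = Σ(ρt)_known − 3.24 × (depth of known layers): K_A = 85.546825 − 3.24×30.289 = −12.589535; K_B = 45.135 − 3.24×(0.761 + 27.4) = −46.10664.
Balance: K_A = K_B + 12.1×ρ, so ρ = (K_A − K_B)/12.1 = 33.5171/12.1 = 2.77 g/cm³.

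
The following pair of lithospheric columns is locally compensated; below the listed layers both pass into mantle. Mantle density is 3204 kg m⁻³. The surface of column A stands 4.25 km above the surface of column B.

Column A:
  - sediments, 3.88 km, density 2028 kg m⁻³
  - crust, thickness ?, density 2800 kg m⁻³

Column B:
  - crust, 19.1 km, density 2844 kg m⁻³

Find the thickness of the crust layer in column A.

Take the compensation level at the base of the deeper column (depth z_c below the surface of column A) and equate Σ ρ_i t_i down to z_c; mantle fills any gap and the z_c terms cancel.
Column A: 3.88×2028 + x×2800 + (z_c − 3.88 − x)×3204
Column B: 4.25×0 + 19.1×2844 + (z_c − 4.25 − 19.1)×3204
The z_c×3204 term appears on both sides and cancels. Collect the known terms of each column as K = Σ(ρt)_known − 3204 × (depth of known layers): K_A = 7868.64 − 3204×3.88 = −4562.88; K_B = 54320.4 − 3204×(4.25 + 19.1) = −20493.
Balance: K_A − x×(3204 − 2800) = K_B, so x = (K_A − K_B)/(3204 − 2800) = 15930.1/404 = 39.4 km.

39.4 km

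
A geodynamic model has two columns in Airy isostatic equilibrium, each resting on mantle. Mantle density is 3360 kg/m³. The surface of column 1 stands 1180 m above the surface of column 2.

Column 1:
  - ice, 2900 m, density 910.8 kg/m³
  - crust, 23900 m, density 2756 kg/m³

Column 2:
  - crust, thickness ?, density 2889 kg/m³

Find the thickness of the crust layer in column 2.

Take the compensation level at the base of the deeper column (depth z_c below the surface of column 1) and equate Σ ρ_i t_i down to z_c; mantle fills any gap and the z_c terms cancel.
Column 1: 2900×910.8 + 23900×2756 + (z_c − 26800)×3360
Column 2: 1180×0 + x×2889 + (z_c − 1180 − 0 − x)×3360
The z_c×3360 term appears on both sides and cancels. Collect the known terms of each column as K = Σ(ρt)_known − 3360 × (depth of known layers): K_1 = 68509720 − 3360×26800 = −21538280; K_2 = 0 − 3360×(1180 + 0) = −3964800.
Balance: K_1 = K_2 − x×(3360 − 2889), so x = (K_2 − K_1)/(3360 − 2889) = 17573500/471 = 37300 m.

37300 m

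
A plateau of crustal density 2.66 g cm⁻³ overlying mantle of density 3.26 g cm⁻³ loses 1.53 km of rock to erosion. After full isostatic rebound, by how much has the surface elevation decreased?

0.282 km

Rebound u = e ρ_c/ρ_m = 1.53 km × 2.66/3.26 = 1.248 km.
Net surface drop = e − u = 1.53 km − 1.248 km = e (ρ_m − ρ_c)/ρ_m = 0.282 km.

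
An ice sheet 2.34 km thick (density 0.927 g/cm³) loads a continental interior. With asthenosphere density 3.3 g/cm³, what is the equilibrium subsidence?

In Airy isostatic equilibrium: the ice load ρ_ice t is balanced by mantle displaced below, ρ_m s.
s = t ρ_ice / ρ_m = 2.34 km × 0.927/3.3 = 0.657 km.

0.657 km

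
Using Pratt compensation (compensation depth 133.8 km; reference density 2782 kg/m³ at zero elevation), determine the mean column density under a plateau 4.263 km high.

Pratt balance: ρ_ref D = ρ (D + h).
ρ = ρ_ref D/(D + h) = 2782 × 133.8 km/(133.8 km + 4.263 km) = 2700 kg/m³.

2700 kg/m³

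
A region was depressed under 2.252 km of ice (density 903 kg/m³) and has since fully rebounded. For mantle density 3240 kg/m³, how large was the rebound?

0.628 km

Removing the load lets mantle flow back in; uplift u satisfies ρ_ice t = ρ_m u.
u = t ρ_ice/ρ_m = 2.252 km × 903/3240 = 0.628 km.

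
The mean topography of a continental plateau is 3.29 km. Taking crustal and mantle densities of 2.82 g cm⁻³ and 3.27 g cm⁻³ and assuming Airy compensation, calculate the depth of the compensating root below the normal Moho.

By Archimedes' principle applied to the lithosphere: the weight of the topography is balanced by the buoyancy of the root, ρ_c h = (ρ_m − ρ_c) r.
r = h · ρ_c / (ρ_m − ρ_c) = 3.29 km × 2.82 / (3.27 − 2.82) = 20.6 km.

20.6 km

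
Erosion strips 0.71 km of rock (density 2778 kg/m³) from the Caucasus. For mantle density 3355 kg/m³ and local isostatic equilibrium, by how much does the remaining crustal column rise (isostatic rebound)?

0.588 km

Unloading: uplift u = e ρ_c/ρ_m = 0.71 km × 2778/3355 = 0.588 km.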